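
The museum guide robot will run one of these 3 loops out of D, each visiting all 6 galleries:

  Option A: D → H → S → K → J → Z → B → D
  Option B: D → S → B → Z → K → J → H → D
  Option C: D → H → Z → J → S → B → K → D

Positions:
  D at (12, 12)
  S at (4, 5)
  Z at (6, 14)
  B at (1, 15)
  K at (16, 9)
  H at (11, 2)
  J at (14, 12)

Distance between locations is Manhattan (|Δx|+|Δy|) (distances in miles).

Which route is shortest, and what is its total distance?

Option A: 11 + 10 + 16 + 5 + 10 + 6 + 14 = 72
Option B: 15 + 13 + 6 + 15 + 5 + 13 + 11 = 78
Option C: 11 + 17 + 10 + 17 + 13 + 21 + 7 = 96

Shortest is Option A, total 72 miles.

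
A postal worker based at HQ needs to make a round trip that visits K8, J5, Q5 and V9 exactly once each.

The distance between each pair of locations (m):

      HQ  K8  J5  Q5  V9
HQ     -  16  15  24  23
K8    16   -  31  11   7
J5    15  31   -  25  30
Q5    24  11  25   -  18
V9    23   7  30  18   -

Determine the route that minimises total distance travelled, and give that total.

HQ → K8 → J5 → Q5 → V9 → HQ: 16+31+25+18+23 = 113
HQ → K8 → J5 → V9 → Q5 → HQ: 16+31+30+18+24 = 119
HQ → K8 → Q5 → J5 → V9 → HQ: 16+11+25+30+23 = 105
HQ → K8 → Q5 → V9 → J5 → HQ: 16+11+18+30+15 = 90
HQ → K8 → V9 → J5 → Q5 → HQ: 16+7+30+25+24 = 102
HQ → K8 → V9 → Q5 → J5 → HQ: 16+7+18+25+15 = 81
HQ → J5 → K8 → Q5 → V9 → HQ: 15+31+11+18+23 = 98
HQ → J5 → K8 → V9 → Q5 → HQ: 15+31+7+18+24 = 95
HQ → J5 → Q5 → K8 → V9 → HQ: 15+25+11+7+23 = 81
HQ → J5 → V9 → K8 → Q5 → HQ: 15+30+7+11+24 = 87
HQ → Q5 → K8 → J5 → V9 → HQ: 24+11+31+30+23 = 119
HQ → Q5 → J5 → K8 → V9 → HQ: 24+25+31+7+23 = 110
The minimum is 81.
One optimal route: HQ → K8 → V9 → Q5 → J5 → HQ (or its reverse).

81 m — the shortest possible round trip.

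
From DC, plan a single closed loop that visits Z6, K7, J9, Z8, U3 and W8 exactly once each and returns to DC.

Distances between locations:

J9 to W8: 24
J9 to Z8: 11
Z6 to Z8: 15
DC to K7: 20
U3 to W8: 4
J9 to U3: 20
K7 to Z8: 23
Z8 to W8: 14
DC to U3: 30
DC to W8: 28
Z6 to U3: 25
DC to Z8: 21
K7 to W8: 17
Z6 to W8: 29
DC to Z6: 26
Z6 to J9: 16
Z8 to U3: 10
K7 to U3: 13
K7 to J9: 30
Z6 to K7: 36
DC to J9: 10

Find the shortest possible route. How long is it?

With 6 stops there are 6!/2 = 360 distinct round trips (a route and its reverse cost the same).
DC-Z6-K7-J9-Z8-U3-W8-DC: 26+36+30+11+10+4+28 = 145
DC-Z6-K7-J9-Z8-W8-U3-DC: 26+36+30+11+14+4+30 = 151
DC-Z6-K7-J9-U3-Z8-W8-DC: 26+36+30+20+10+14+28 = 164
DC-Z6-K7-J9-U3-W8-Z8-DC: 26+36+30+20+4+14+21 = 151
DC-Z6-K7-J9-W8-Z8-U3-DC: 26+36+30+24+14+10+30 = 170
DC-Z6-K7-J9-W8-U3-Z8-DC: 26+36+30+24+4+10+21 = 151
DC-Z6-K7-Z8-J9-U3-W8-DC: 26+36+23+11+20+4+28 = 148
DC-Z6-K7-Z8-J9-W8-U3-DC: 26+36+23+11+24+4+30 = 154
… (352 more)
DC-K7-U3-W8-Z8-Z6-J9-DC: 20+13+4+14+15+16+10 = 92  ← best
The minimum is 92.
One optimal route: DC → K7 → U3 → W8 → Z8 → Z6 → J9 → DC (or its reverse).

Shortest round trip = 92.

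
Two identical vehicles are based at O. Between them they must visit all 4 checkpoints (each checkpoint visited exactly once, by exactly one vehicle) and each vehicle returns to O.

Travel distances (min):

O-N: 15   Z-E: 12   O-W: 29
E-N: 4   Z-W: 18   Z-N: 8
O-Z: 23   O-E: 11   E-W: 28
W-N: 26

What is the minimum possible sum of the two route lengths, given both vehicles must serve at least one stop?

92 min — the smallest possible combined total.

Check every non-empty split of the stops between the two vehicles; for each half take its own optimal tour:
  {Z} + {E, W, N}: 46 + 70 = 116
  {E} + {Z, W, N}: 22 + 70 = 92
  {Z, E} + {W, N}: 46 + 70 = 116
  {W} + {Z, E, N}: 58 + 46 = 104
  {Z, W} + {E, N}: 70 + 30 = 100
  {E, W} + {Z, N}: 68 + 46 = 114
  … (7 splits in total)
Best: vehicle 1 O → E → O = 22; vehicle 2 O → W → Z → N → O = 70; combined 92.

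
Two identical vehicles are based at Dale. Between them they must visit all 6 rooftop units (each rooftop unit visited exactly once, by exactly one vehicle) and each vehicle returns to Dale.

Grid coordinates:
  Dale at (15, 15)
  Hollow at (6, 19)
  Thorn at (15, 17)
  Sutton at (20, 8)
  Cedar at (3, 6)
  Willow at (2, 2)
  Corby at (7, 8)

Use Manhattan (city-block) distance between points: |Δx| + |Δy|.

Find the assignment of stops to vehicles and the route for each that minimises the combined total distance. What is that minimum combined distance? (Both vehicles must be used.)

There are 2^5 − 1 = 31 ways to divide the 6 stops into two non-empty groups. For each, the best each vehicle can do is its own shortest tour through its group:
  {Hollow} + {Thorn, Sutton, Cedar, Willow, Corby}: 26 + 66 = 92
  {Thorn} + {Hollow, Sutton, Cedar, Willow, Corby}: 4 + 70 = 74
  {Hollow, Thorn} + {Sutton, Cedar, Willow, Corby}: 26 + 62 = 88
  {Sutton} + {Hollow, Thorn, Cedar, Willow, Corby}: 24 + 60 = 84
  {Hollow, Sutton} + {Thorn, Cedar, Willow, Corby}: 50 + 56 = 106
  {Thorn, Sutton} + {Hollow, Cedar, Willow, Corby}: 28 + 60 = 88
  … (31 splits in total)
Best: vehicle 1 Dale → Thorn → Dale = 4; vehicle 2 Dale → Hollow → Cedar → Willow → Corby → Sutton → Dale = 70; combined 74.

Minimum combined distance: 74.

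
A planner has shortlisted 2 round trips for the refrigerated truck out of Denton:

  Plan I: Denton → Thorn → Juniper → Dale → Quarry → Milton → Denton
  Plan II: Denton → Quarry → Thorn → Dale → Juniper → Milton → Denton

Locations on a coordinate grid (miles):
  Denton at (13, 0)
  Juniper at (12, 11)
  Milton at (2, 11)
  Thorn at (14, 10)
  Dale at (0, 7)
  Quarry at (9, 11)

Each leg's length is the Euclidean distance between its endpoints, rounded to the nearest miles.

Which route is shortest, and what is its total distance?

Shortest is Plan I, total 58 miles.

Plan I: 10 + 2 + 13 + 10 + 7 + 16 = 58
Plan II: 12 + 5 + 14 + 13 + 10 + 16 = 70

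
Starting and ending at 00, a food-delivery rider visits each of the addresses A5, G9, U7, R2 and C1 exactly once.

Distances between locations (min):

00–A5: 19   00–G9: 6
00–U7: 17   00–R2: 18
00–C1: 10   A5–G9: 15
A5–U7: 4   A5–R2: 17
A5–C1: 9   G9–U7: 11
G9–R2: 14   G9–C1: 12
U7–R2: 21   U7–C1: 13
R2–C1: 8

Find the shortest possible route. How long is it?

There are 60 distinct closed tours to check (reversals are equivalent).
00 - A5 - G9 - U7 - R2 - C1 - 00: 19+15+11+21+8+10 = 84
00 - A5 - G9 - U7 - C1 - R2 - 00: 19+15+11+13+8+18 = 84
00 - A5 - G9 - R2 - U7 - C1 - 00: 19+15+14+21+13+10 = 92
00 - A5 - G9 - R2 - C1 - U7 - 00: 19+15+14+8+13+17 = 86
00 - A5 - G9 - C1 - U7 - R2 - 00: 19+15+12+13+21+18 = 98
00 - A5 - G9 - C1 - R2 - U7 - 00: 19+15+12+8+21+17 = 92
00 - A5 - U7 - G9 - R2 - C1 - 00: 19+4+11+14+8+10 = 66
00 - A5 - U7 - G9 - C1 - R2 - 00: 19+4+11+12+8+18 = 72
00 - A5 - U7 - R2 - G9 - C1 - 00: 19+4+21+14+12+10 = 80
00 - A5 - U7 - R2 - C1 - G9 - 00: 19+4+21+8+12+6 = 70
00 - A5 - U7 - C1 - G9 - R2 - 00: 19+4+13+12+14+18 = 80
00 - A5 - U7 - C1 - R2 - G9 - 00: 19+4+13+8+14+6 = 64
00 - A5 - R2 - G9 - U7 - C1 - 00: 19+17+14+11+13+10 = 84
00 - A5 - R2 - G9 - C1 - U7 - 00: 19+17+14+12+13+17 = 92
… (46 more)
00 - G9 - U7 - A5 - R2 - C1 - 00: 6+11+4+17+8+10 = 56  ← best
The minimum is 56.
One optimal route: 00 → G9 → U7 → A5 → R2 → C1 → 00 (or its reverse).

56 min — the shortest possible round trip.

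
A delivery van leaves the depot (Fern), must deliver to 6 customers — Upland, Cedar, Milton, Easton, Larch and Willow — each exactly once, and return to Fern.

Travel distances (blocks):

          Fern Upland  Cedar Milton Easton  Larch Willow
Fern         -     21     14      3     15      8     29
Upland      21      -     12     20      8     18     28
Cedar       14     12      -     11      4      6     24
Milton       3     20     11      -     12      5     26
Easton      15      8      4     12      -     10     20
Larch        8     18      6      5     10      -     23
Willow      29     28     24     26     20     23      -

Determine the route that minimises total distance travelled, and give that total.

Minimum total distance: 83 blocks.

Fern→Upland→Cedar→Milton→Easton→Larch→Willow→Fern: 21+12+11+12+10+23+29 = 118
Fern→Upland→Cedar→Milton→Easton→Willow→Larch→Fern: 21+12+11+12+20+23+8 = 107
Fern→Upland→Cedar→Milton→Larch→Easton→Willow→Fern: 21+12+11+5+10+20+29 = 108
Fern→Upland→Cedar→Milton→Larch→Willow→Easton→Fern: 21+12+11+5+23+20+15 = 107
Fern→Upland→Cedar→Milton→Willow→Easton→Larch→Fern: 21+12+11+26+20+10+8 = 108
Fern→Upland→Cedar→Milton→Willow→Larch→Easton→Fern: 21+12+11+26+23+10+15 = 118
Fern→Upland→Cedar→Easton→Milton→Larch→Willow→Fern: 21+12+4+12+5+23+29 = 106
Fern→Upland→Cedar→Easton→Milton→Willow→Larch→Fern: 21+12+4+12+26+23+8 = 106
… (352 more)
Fern→Milton→Larch→Cedar→Upland→Easton→Willow→Fern: 3+5+6+12+8+20+29 = 83  ← best
The minimum is 83.
One optimal route: Fern → Milton → Larch → Cedar → Upland → Easton → Willow → Fern (or its reverse).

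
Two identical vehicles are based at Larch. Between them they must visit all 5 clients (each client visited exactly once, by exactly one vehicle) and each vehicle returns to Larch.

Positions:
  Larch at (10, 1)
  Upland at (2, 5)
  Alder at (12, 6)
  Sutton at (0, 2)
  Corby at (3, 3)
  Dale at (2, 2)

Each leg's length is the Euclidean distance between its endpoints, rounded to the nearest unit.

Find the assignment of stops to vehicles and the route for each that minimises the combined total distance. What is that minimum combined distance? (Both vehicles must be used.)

There are 2^4 − 1 = 15 ways to divide the 5 stops into two non-empty groups. For each, the best each vehicle can do is its own shortest tour through its group:
  {Upland} + {Alder, Sutton, Corby, Dale}: 18 + 27 = 45
  {Alder} + {Upland, Sutton, Corby, Dale}: 10 + 23 = 33
  {Upland, Alder} + {Sutton, Corby, Dale}: 24 + 20 = 44
  {Sutton} + {Upland, Alder, Corby, Dale}: 20 + 26 = 46
  {Upland, Sutton} + {Alder, Corby, Dale}: 23 + 23 = 46
  {Alder, Sutton} + {Upland, Corby, Dale}: 28 + 20 = 48
  … (15 splits in total)
Best: vehicle 1 Larch → Alder → Larch = 10; vehicle 2 Larch → Upland → Sutton → Dale → Corby → Larch = 23; combined 33.

33 — the smallest possible combined total.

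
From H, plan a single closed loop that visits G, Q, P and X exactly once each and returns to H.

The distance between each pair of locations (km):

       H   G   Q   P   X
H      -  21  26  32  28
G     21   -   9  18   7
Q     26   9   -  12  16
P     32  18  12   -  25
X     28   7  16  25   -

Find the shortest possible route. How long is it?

88 km — the shortest possible round trip.

With 4 stops there are 4!/2 = 12 distinct round trips (a route and its reverse cost the same).
H → G → Q → P → X → H: 21+9+12+25+28 = 95
H → G → Q → X → P → H: 21+9+16+25+32 = 103
H → G → P → Q → X → H: 21+18+12+16+28 = 95
H → G → P → X → Q → H: 21+18+25+16+26 = 106
H → G → X → Q → P → H: 21+7+16+12+32 = 88
H → G → X → P → Q → H: 21+7+25+12+26 = 91
H → Q → G → P → X → H: 26+9+18+25+28 = 106
H → Q → G → X → P → H: 26+9+7+25+32 = 99
H → Q → P → G → X → H: 26+12+18+7+28 = 91
H → Q → X → G → P → H: 26+16+7+18+32 = 99
H → P → G → Q → X → H: 32+18+9+16+28 = 103
H → P → Q → G → X → H: 32+12+9+7+28 = 88
The minimum is 88.
One optimal route: H → G → X → Q → P → H (or its reverse).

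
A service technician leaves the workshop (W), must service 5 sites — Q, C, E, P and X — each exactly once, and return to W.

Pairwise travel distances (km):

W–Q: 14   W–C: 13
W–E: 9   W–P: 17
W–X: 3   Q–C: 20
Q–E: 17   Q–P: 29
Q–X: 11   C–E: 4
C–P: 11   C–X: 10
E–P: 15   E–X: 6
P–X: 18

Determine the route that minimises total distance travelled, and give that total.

With 5 stops there are 5!/2 = 60 distinct round trips (a route and its reverse cost the same).
W - Q - C - E - P - X - W: 14+20+4+15+18+3 = 74
W - Q - C - E - X - P - W: 14+20+4+6+18+17 = 79
W - Q - C - P - E - X - W: 14+20+11+15+6+3 = 69
W - Q - C - P - X - E - W: 14+20+11+18+6+9 = 78
W - Q - C - X - E - P - W: 14+20+10+6+15+17 = 82
W - Q - C - X - P - E - W: 14+20+10+18+15+9 = 86
W - Q - E - C - P - X - W: 14+17+4+11+18+3 = 67
W - Q - E - C - X - P - W: 14+17+4+10+18+17 = 80
W - Q - E - P - C - X - W: 14+17+15+11+10+3 = 70
W - Q - E - P - X - C - W: 14+17+15+18+10+13 = 87
W - Q - E - X - C - P - W: 14+17+6+10+11+17 = 75
W - Q - E - X - P - C - W: 14+17+6+18+11+13 = 79
W - Q - P - C - E - X - W: 14+29+11+4+6+3 = 67
W - Q - P - C - X - E - W: 14+29+11+10+6+9 = 79
… (46 more)
W - Q - X - E - C - P - W: 14+11+6+4+11+17 = 63  ← best
The minimum is 63.
One optimal route: W → Q → X → E → C → P → W (or its reverse).

Shortest round trip = 63 km.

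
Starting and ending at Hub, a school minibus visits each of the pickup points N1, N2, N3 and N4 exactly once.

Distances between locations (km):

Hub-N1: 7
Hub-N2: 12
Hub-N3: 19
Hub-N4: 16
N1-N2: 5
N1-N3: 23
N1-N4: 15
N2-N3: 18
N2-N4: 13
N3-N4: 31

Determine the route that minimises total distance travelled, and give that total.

Shortest round trip = 72 km.

With 4 stops there are 4!/2 = 12 distinct round trips (a route and its reverse cost the same).
Hub-N1-N2-N3-N4-Hub: 7+5+18+31+16 = 77
Hub-N1-N2-N4-N3-Hub: 7+5+13+31+19 = 75
Hub-N1-N3-N2-N4-Hub: 7+23+18+13+16 = 77
Hub-N1-N3-N4-N2-Hub: 7+23+31+13+12 = 86
Hub-N1-N4-N2-N3-Hub: 7+15+13+18+19 = 72
Hub-N1-N4-N3-N2-Hub: 7+15+31+18+12 = 83
Hub-N2-N1-N3-N4-Hub: 12+5+23+31+16 = 87
Hub-N2-N1-N4-N3-Hub: 12+5+15+31+19 = 82
Hub-N2-N3-N1-N4-Hub: 12+18+23+15+16 = 84
Hub-N2-N4-N1-N3-Hub: 12+13+15+23+19 = 82
Hub-N3-N1-N2-N4-Hub: 19+23+5+13+16 = 76
Hub-N3-N2-N1-N4-Hub: 19+18+5+15+16 = 73
The minimum is 72.
One optimal route: Hub → N1 → N4 → N2 → N3 → Hub (or its reverse).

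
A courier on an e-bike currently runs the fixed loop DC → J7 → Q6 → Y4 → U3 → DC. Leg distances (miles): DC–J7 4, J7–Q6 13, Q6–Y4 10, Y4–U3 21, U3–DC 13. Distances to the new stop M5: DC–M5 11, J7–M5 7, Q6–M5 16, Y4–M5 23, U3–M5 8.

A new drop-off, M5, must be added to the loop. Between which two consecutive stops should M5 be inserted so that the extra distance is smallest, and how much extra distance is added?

Adding 6 miles by placing M5 on the U3–DC leg.

Insertion cost between consecutive stops i–j is d(i,M5) + d(M5,j) − d(i,j):
  between DC and J7: 11 + 7 − 4 = 14
  between J7 and Q6: 7 + 16 − 13 = 10
  between Q6 and Y4: 16 + 23 − 10 = 29
  between Y4 and U3: 23 + 8 − 21 = 10
  between U3 and DC: 8 + 11 − 13 = 6
Cheapest insertion is between U3 and DC, adding 6.
New total = 61 + 6 = 67.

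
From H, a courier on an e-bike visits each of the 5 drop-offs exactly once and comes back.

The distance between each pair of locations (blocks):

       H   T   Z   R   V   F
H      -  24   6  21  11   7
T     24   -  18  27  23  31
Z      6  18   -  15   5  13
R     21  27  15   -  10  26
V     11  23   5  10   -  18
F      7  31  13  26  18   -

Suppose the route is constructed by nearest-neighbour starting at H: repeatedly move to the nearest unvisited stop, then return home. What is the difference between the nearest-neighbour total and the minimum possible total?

Excess over optimum: 16 blocks.

From H: Z=6, F=7, V=11, R=21, T=24 → choose Z (6).
From Z: V=5, F=13, R=15, T=18 → choose V (5).
From V: R=10, F=18, T=23 → choose R (10).
From R: F=26, T=27 → choose F (26).
From F: T=31 → choose T (31).
NN route H → Z → V → R → F → T → H costs 102.
Optimal: H → T → R → V → Z → F → H costs 86 (by enumerating all 60 distinct tours).
Excess = 102 − 86 = 16.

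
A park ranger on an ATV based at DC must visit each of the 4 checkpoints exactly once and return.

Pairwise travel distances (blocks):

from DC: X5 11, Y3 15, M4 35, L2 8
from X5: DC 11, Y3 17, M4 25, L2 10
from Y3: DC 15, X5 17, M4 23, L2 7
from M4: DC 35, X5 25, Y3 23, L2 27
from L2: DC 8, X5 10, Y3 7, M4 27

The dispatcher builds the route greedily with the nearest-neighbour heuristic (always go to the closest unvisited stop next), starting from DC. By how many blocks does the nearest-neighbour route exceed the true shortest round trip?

From DC: L2=8, X5=11, Y3=15, M4=35 → choose L2 (8).
From L2: Y3=7, X5=10, M4=27 → choose Y3 (7).
From Y3: X5=17, M4=23 → choose X5 (17).
From X5: M4=25 → choose M4 (25).
NN route DC → L2 → Y3 → X5 → M4 → DC costs 92.
Optimal: DC → X5 → M4 → Y3 → L2 → DC costs 74 (by enumerating all 12 distinct tours).
Excess = 92 − 74 = 18.

Excess over optimum: 18 blocks.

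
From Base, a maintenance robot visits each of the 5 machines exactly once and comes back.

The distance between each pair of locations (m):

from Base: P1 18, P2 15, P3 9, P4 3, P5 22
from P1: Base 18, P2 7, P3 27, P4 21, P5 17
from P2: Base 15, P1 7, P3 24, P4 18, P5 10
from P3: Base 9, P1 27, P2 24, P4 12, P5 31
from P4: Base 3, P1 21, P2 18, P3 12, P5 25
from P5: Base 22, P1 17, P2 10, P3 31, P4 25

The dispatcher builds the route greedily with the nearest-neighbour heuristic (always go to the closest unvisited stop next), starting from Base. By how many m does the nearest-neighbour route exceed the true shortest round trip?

Excess over optimum: 4 m.

Base: P4=3, P3=9, P2=15, P1=18, P5=22 ⇒ P4
P4: P3=12, P2=18, P1=21, P5=25 ⇒ P3
P3: P2=24, P1=27, P5=31 ⇒ P2
P2: P1=7, P5=10 ⇒ P1
P1: P5=17 ⇒ P5
NN route Base → P4 → P3 → P2 → P1 → P5 → Base costs 85.
Optimal: Base → P1 → P2 → P5 → P3 → P4 → Base costs 81 (by enumerating all 60 distinct tours).
Excess = 85 − 81 = 4.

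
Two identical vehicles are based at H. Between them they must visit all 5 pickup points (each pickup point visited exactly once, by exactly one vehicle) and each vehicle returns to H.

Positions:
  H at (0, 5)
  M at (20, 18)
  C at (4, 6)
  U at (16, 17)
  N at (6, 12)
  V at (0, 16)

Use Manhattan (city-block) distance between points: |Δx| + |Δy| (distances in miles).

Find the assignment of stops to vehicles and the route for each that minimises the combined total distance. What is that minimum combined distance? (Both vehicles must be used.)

Minimum combined distance: 76 miles.

Try each way of splitting the stops between the two vehicles (each non-empty) and, for each split, find the best tour for each vehicle:
  {M} + {C, U, N, V}: 66 + 56 = 122
  {C} + {M, U, N, V}: 10 + 66 = 76
  {M, C} + {U, N, V}: 66 + 56 = 122
  {U} + {M, C, N, V}: 56 + 66 = 122
  {M, U} + {C, N, V}: 66 + 34 = 100
  {C, U} + {M, N, V}: 56 + 66 = 122
  … (15 splits in total)
Best: vehicle 1 H → C → H = 10; vehicle 2 H → N → M → U → V → H = 66; combined 76.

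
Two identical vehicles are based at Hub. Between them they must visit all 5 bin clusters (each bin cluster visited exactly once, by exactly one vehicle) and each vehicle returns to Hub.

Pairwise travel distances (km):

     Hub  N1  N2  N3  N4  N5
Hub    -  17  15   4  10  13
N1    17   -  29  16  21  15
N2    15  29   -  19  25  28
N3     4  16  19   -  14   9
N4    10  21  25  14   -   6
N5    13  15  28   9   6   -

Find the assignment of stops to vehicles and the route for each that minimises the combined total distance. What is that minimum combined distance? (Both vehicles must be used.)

There are 2^4 − 1 = 15 ways to divide the 5 stops into two non-empty groups. For each, the best each vehicle can do is its own shortest tour through its group:
  {N1} + {N2, N3, N4, N5}: 34 + 59 = 93
  {N2} + {N1, N3, N4, N5}: 30 + 51 = 81
  {N1, N2} + {N3, N4, N5}: 61 + 29 = 90
  {N3} + {N1, N2, N4, N5}: 8 + 75 = 83
  {N1, N3} + {N2, N4, N5}: 37 + 59 = 96
  {N2, N3} + {N1, N4, N5}: 38 + 48 = 86
  … (15 splits in total)
Best: vehicle 1 Hub → N2 → Hub = 30; vehicle 2 Hub → N3 → N1 → N5 → N4 → Hub = 51; combined 81.

Minimum combined distance: 81 km.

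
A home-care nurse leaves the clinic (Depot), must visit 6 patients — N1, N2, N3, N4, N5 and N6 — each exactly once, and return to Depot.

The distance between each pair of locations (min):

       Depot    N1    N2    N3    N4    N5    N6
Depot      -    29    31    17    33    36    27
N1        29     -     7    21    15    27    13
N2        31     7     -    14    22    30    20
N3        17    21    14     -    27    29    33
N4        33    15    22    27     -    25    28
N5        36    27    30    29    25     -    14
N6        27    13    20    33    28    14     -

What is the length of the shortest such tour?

Depot - N1 - N2 - N3 - N4 - N5 - N6 - Depot: 29+7+14+27+25+14+27 = 143
Depot - N1 - N2 - N3 - N4 - N6 - N5 - Depot: 29+7+14+27+28+14+36 = 155
Depot - N1 - N2 - N3 - N5 - N4 - N6 - Depot: 29+7+14+29+25+28+27 = 159
Depot - N1 - N2 - N3 - N5 - N6 - N4 - Depot: 29+7+14+29+14+28+33 = 154
Depot - N1 - N2 - N3 - N6 - N4 - N5 - Depot: 29+7+14+33+28+25+36 = 172
Depot - N1 - N2 - N3 - N6 - N5 - N4 - Depot: 29+7+14+33+14+25+33 = 155
Depot - N1 - N2 - N4 - N3 - N5 - N6 - Depot: 29+7+22+27+29+14+27 = 155
Depot - N1 - N2 - N4 - N3 - N6 - N5 - Depot: 29+7+22+27+33+14+36 = 168
… (352 more)
Depot - N3 - N2 - N1 - N4 - N5 - N6 - Depot: 17+14+7+15+25+14+27 = 119  ← best
The minimum is 119.
One optimal route: Depot → N3 → N2 → N1 → N4 → N5 → N6 → Depot (or its reverse).

119 min — the shortest possible round trip.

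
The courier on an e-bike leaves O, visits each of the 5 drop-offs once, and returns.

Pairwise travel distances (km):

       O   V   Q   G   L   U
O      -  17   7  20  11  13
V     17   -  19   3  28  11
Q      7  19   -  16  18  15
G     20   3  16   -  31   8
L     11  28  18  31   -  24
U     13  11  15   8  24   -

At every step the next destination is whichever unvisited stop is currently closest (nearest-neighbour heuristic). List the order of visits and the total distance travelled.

Nearest-neighbour total = 72 km; route O → Q → U → G → V → L → O.

O → [Q:7 / L:11 / U:13 / V:17 / G:20] → Q (7)
Q → [U:15 / G:16 / L:18 / V:19] → U (15)
U → [G:8 / V:11 / L:24] → G (8)
G → [V:3 / L:31] → V (3)
V → [L:28] → L (28)
Return L→O: 11.
Total = 7 + 15 + 8 + 3 + 28 + 11 = 72.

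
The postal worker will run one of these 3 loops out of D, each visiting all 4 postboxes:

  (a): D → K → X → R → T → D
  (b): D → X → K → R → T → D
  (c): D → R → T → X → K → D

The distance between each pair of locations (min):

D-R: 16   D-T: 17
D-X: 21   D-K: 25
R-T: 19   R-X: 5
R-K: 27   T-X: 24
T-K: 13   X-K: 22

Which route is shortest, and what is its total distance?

Shortest is (a), total 88 min.

(a): 25 + 22 + 5 + 19 + 17 = 88
(b): 21 + 22 + 27 + 19 + 17 = 106
(c): 16 + 19 + 24 + 22 + 25 = 106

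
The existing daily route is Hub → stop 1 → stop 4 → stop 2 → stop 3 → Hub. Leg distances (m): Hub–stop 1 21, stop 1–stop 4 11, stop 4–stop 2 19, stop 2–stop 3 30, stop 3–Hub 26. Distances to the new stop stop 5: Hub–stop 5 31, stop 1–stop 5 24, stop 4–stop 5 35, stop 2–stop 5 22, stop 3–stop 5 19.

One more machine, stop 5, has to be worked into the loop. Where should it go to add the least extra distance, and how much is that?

Minimum extra distance: 11 m, inserting stop 5 between stop 2 and stop 3.

Insertion cost between consecutive stops i–j is d(i,stop 5) + d(stop 5,j) − d(i,j):
  between Hub and stop 1: 31 + 24 − 21 = 34
  between stop 1 and stop 4: 24 + 35 − 11 = 48
  between stop 4 and stop 2: 35 + 22 − 19 = 38
  between stop 2 and stop 3: 22 + 19 − 30 = 11
  between stop 3 and Hub: 19 + 31 − 26 = 24
Cheapest insertion is between stop 2 and stop 3, adding 11.
New total = 107 + 11 = 118.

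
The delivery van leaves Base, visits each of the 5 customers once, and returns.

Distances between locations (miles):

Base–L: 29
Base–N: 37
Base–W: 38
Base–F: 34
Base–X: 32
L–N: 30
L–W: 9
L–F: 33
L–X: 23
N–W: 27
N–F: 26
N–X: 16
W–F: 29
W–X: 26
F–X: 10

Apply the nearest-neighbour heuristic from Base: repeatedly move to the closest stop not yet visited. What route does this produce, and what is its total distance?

At Base the remaining stops are L 29, X 32, F 34, N 37, W 38; go to L.
At L the remaining stops are W 9, X 23, N 30, F 33; go to W.
At W the remaining stops are X 26, N 27, F 29; go to X.
At X the remaining stops are F 10, N 16; go to F.
At F the remaining stops are N 26; go to N.
Return N→Base: 37.
Total = 29 + 9 + 26 + 10 + 26 + 37 = 137.

137 miles along Base → L → W → X → F → N → Base.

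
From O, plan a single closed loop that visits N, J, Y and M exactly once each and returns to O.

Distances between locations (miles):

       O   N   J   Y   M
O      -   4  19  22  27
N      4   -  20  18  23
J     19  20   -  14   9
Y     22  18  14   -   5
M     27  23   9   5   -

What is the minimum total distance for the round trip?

With 4 stops there are 4!/2 = 12 distinct round trips (a route and its reverse cost the same).
O - N - J - Y - M - O: 4+20+14+5+27 = 70
O - N - J - M - Y - O: 4+20+9+5+22 = 60
O - N - Y - J - M - O: 4+18+14+9+27 = 72
O - N - Y - M - J - O: 4+18+5+9+19 = 55
O - N - M - J - Y - O: 4+23+9+14+22 = 72
O - N - M - Y - J - O: 4+23+5+14+19 = 65
O - J - N - Y - M - O: 19+20+18+5+27 = 89
O - J - N - M - Y - O: 19+20+23+5+22 = 89
O - J - Y - N - M - O: 19+14+18+23+27 = 101
O - J - M - N - Y - O: 19+9+23+18+22 = 91
O - Y - N - J - M - O: 22+18+20+9+27 = 96
O - Y - J - N - M - O: 22+14+20+23+27 = 106
The minimum is 55.
One optimal route: O → N → Y → M → J → O (or its reverse).

Minimum total distance: 55 miles.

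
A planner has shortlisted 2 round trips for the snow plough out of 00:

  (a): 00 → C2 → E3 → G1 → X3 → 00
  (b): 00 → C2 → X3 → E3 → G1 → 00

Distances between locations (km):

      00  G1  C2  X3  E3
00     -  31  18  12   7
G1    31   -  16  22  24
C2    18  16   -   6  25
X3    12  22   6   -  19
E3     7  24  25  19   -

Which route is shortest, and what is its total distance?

(a): 18 + 25 + 24 + 22 + 12 = 101
(b): 18 + 6 + 19 + 24 + 31 = 98

Shortest is (b), total 98 km.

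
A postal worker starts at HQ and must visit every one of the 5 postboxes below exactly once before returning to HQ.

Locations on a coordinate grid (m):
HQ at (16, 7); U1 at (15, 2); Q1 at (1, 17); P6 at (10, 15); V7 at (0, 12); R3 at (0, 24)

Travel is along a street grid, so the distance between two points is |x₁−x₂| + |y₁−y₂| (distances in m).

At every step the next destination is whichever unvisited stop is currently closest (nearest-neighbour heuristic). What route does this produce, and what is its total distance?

From HQ: distances to unvisited — U1=6, P6=14, V7=21, Q1=25, R3=33. Nearest is U1 (6).
From U1: distances to unvisited — P6=18, V7=25, Q1=29, R3=37. Nearest is P6 (18).
From P6: distances to unvisited — Q1=11, V7=13, R3=19. Nearest is Q1 (11).
From Q1: distances to unvisited — V7=6, R3=8. Nearest is V7 (6).
From V7: distances to unvisited — R3=12. Nearest is R3 (12).
Return R3→HQ: 33.
Total = 6 + 18 + 11 + 6 + 12 + 33 = 86.

Nearest-neighbour total = 86 m; route HQ → U1 → P6 → Q1 → V7 → R3 → HQ.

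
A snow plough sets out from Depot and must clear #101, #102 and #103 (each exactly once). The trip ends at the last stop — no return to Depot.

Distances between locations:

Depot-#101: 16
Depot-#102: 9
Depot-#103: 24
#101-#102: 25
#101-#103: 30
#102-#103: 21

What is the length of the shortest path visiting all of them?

There are 3! = 6 possible orderings.
Depot → #101 → #102 → #103: 16+25+21 = 62
Depot → #101 → #103 → #102: 16+30+21 = 67
Depot → #102 → #101 → #103: 9+25+30 = 64
Depot → #102 → #103 → #101: 9+21+30 = 60
Depot → #103 → #101 → #102: 24+30+25 = 79
Depot → #103 → #102 → #101: 24+21+25 = 70
The minimum is 60.
One shortest path: Depot → #102 → #103 → #101.

Shortest open route: 60.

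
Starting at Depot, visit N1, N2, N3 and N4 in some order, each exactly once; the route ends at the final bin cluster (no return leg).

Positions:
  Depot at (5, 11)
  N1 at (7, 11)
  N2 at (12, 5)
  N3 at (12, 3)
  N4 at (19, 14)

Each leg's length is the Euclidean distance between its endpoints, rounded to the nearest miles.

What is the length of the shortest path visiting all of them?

There are 4! = 24 possible orderings.
Depot - N1 - N2 - N3 - N4: 2+8+2+13 = 25
Depot - N1 - N2 - N4 - N3: 2+8+11+13 = 34
Depot - N1 - N3 - N2 - N4: 2+9+2+11 = 24
Depot - N1 - N3 - N4 - N2: 2+9+13+11 = 35
Depot - N1 - N4 - N2 - N3: 2+12+11+2 = 27
Depot - N1 - N4 - N3 - N2: 2+12+13+2 = 29
Depot - N2 - N1 - N3 - N4: 9+8+9+13 = 39
Depot - N2 - N1 - N4 - N3: 9+8+12+13 = 42
Depot - N2 - N3 - N1 - N4: 9+2+9+12 = 32
Depot - N2 - N3 - N4 - N1: 9+2+13+12 = 36
Depot - N2 - N4 - N1 - N3: 9+11+12+9 = 41
Depot - N2 - N4 - N3 - N1: 9+11+13+9 = 42
Depot - N3 - N1 - N2 - N4: 11+9+8+11 = 39
Depot - N3 - N1 - N4 - N2: 11+9+12+11 = 43
… (10 more)
The minimum is 24.
One shortest path: Depot → N1 → N3 → N2 → N4.

24 miles — the minimum one-way total.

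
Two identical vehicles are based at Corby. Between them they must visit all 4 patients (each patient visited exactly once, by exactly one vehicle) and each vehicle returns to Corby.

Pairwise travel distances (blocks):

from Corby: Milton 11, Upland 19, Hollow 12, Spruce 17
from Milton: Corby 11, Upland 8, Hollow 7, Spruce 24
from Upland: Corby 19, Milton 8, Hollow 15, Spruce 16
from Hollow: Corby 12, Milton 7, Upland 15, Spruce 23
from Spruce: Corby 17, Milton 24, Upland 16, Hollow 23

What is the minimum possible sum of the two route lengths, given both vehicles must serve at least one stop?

76 blocks — the smallest possible combined total.

Check every non-empty split of the stops between the two vehicles; for each half take its own optimal tour:
  {Milton} + {Upland, Hollow, Spruce}: 22 + 60 = 82
  {Upland} + {Milton, Hollow, Spruce}: 38 + 58 = 96
  {Milton, Upland} + {Hollow, Spruce}: 38 + 52 = 90
  {Hollow} + {Milton, Upland, Spruce}: 24 + 52 = 76
  {Milton, Hollow} + {Upland, Spruce}: 30 + 52 = 82
  {Upland, Hollow} + {Milton, Spruce}: 46 + 52 = 98
  … (7 splits in total)
Best: vehicle 1 Corby → Hollow → Corby = 24; vehicle 2 Corby → Milton → Upland → Spruce → Corby = 52; combined 76.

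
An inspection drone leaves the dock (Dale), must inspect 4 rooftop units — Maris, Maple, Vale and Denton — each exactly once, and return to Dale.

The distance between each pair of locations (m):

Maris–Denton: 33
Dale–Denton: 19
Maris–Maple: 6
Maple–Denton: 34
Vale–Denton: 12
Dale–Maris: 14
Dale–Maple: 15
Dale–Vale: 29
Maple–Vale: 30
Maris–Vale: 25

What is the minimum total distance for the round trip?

There are 12 distinct closed tours to check (reversals are equivalent).
Dale-Maris-Maple-Vale-Denton-Dale: 14+6+30+12+19 = 81
Dale-Maris-Maple-Denton-Vale-Dale: 14+6+34+12+29 = 95
Dale-Maris-Vale-Maple-Denton-Dale: 14+25+30+34+19 = 122
Dale-Maris-Vale-Denton-Maple-Dale: 14+25+12+34+15 = 100
Dale-Maris-Denton-Maple-Vale-Dale: 14+33+34+30+29 = 140
Dale-Maris-Denton-Vale-Maple-Dale: 14+33+12+30+15 = 104
Dale-Maple-Maris-Vale-Denton-Dale: 15+6+25+12+19 = 77
Dale-Maple-Maris-Denton-Vale-Dale: 15+6+33+12+29 = 95
Dale-Maple-Vale-Maris-Denton-Dale: 15+30+25+33+19 = 122
Dale-Maple-Denton-Maris-Vale-Dale: 15+34+33+25+29 = 136
Dale-Vale-Maris-Maple-Denton-Dale: 29+25+6+34+19 = 113
Dale-Vale-Maple-Maris-Denton-Dale: 29+30+6+33+19 = 117
The minimum is 77.
One optimal route: Dale → Maple → Maris → Vale → Denton → Dale (or its reverse).

Minimum total distance: 77 m.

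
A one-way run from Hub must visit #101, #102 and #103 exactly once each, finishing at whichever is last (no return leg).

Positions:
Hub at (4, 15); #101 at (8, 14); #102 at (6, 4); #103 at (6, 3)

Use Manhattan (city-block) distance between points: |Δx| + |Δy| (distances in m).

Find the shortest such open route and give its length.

There are 3! = 6 possible orderings.
Hub → #101 → #102 → #103: 5+12+1 = 18
Hub → #101 → #103 → #102: 5+13+1 = 19
Hub → #102 → #101 → #103: 13+12+13 = 38
Hub → #102 → #103 → #101: 13+1+13 = 27
Hub → #103 → #101 → #102: 14+13+12 = 39
Hub → #103 → #102 → #101: 14+1+12 = 27
The minimum is 18.
One shortest path: Hub → #101 → #102 → #103.

Minimum one-way distance = 18 m.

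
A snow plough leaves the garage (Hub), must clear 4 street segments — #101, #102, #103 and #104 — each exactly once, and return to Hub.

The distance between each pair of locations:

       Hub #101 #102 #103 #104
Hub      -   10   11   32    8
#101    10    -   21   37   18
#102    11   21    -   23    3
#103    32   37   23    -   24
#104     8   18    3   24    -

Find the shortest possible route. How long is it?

Hub → #101 → #102 → #103 → #104 → Hub: 10+21+23+24+8 = 86
Hub → #101 → #102 → #104 → #103 → Hub: 10+21+3+24+32 = 90
Hub → #101 → #103 → #102 → #104 → Hub: 10+37+23+3+8 = 81
Hub → #101 → #103 → #104 → #102 → Hub: 10+37+24+3+11 = 85
Hub → #101 → #104 → #102 → #103 → Hub: 10+18+3+23+32 = 86
Hub → #101 → #104 → #103 → #102 → Hub: 10+18+24+23+11 = 86
Hub → #102 → #101 → #103 → #104 → Hub: 11+21+37+24+8 = 101
Hub → #102 → #101 → #104 → #103 → Hub: 11+21+18+24+32 = 106
Hub → #102 → #103 → #101 → #104 → Hub: 11+23+37+18+8 = 97
Hub → #102 → #104 → #101 → #103 → Hub: 11+3+18+37+32 = 101
Hub → #103 → #101 → #102 → #104 → Hub: 32+37+21+3+8 = 101
Hub → #103 → #102 → #101 → #104 → Hub: 32+23+21+18+8 = 102
The minimum is 81.
One optimal route: Hub → #101 → #103 → #102 → #104 → Hub (or its reverse).

Minimum total distance: 81.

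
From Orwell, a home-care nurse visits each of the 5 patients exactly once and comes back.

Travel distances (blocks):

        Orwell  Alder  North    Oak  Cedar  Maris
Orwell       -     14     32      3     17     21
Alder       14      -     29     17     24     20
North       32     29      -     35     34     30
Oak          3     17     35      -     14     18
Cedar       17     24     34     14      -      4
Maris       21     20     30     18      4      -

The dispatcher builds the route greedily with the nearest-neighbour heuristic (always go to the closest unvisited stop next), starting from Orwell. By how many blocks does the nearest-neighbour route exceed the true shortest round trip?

The nearest-neighbour route is 8 blocks longer than optimal.

Orwell: Oak=3, Alder=14, Cedar=17, Maris=21, North=32 ⇒ Oak
Oak: Cedar=14, Alder=17, Maris=18, North=35 ⇒ Cedar
Cedar: Maris=4, Alder=24, North=34 ⇒ Maris
Maris: Alder=20, North=30 ⇒ Alder
Alder: North=29 ⇒ North
NN route Orwell → Oak → Cedar → Maris → Alder → North → Orwell costs 102.
Optimal: Orwell → Alder → North → Maris → Cedar → Oak → Orwell costs 94 (by enumerating all 60 distinct tours).
Excess = 102 − 94 = 8.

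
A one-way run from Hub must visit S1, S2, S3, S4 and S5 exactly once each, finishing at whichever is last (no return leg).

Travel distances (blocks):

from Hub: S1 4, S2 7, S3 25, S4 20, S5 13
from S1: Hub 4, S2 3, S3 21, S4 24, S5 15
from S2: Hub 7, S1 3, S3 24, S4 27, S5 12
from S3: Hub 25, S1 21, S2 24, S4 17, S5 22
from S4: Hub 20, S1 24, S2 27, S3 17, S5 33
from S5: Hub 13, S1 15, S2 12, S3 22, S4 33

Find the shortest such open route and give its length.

58 blocks — the minimum one-way total.

There are 5! = 120 possible orderings.
Hub → S1 → S2 → S3 → S4 → S5: 4+3+24+17+33 = 81
Hub → S1 → S2 → S3 → S5 → S4: 4+3+24+22+33 = 86
Hub → S1 → S2 → S4 → S3 → S5: 4+3+27+17+22 = 73
Hub → S1 → S2 → S4 → S5 → S3: 4+3+27+33+22 = 89
Hub → S1 → S2 → S5 → S3 → S4: 4+3+12+22+17 = 58
Hub → S1 → S2 → S5 → S4 → S3: 4+3+12+33+17 = 69
Hub → S1 → S3 → S2 → S4 → S5: 4+21+24+27+33 = 109
Hub → S1 → S3 → S2 → S5 → S4: 4+21+24+12+33 = 94
Hub → S1 → S3 → S4 → S2 → S5: 4+21+17+27+12 = 81
Hub → S1 → S3 → S4 → S5 → S2: 4+21+17+33+12 = 87
Hub → S1 → S3 → S5 → S2 → S4: 4+21+22+12+27 = 86
Hub → S1 → S3 → S5 → S4 → S2: 4+21+22+33+27 = 107
Hub → S1 → S4 → S2 → S3 → S5: 4+24+27+24+22 = 101
Hub → S1 → S4 → S2 → S5 → S3: 4+24+27+12+22 = 89
… (106 more)
The minimum is 58.
One shortest path: Hub → S1 → S2 → S5 → S3 → S4.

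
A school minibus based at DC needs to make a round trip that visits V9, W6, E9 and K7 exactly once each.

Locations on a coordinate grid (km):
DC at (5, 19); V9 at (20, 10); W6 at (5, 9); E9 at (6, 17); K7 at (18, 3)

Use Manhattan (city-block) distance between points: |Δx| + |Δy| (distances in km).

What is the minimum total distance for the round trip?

There are 12 distinct closed tours to check (reversals are equivalent).
DC - V9 - W6 - E9 - K7 - DC: 24+16+9+26+29 = 104
DC - V9 - W6 - K7 - E9 - DC: 24+16+19+26+3 = 88
DC - V9 - E9 - W6 - K7 - DC: 24+21+9+19+29 = 102
DC - V9 - E9 - K7 - W6 - DC: 24+21+26+19+10 = 100
DC - V9 - K7 - W6 - E9 - DC: 24+9+19+9+3 = 64
DC - V9 - K7 - E9 - W6 - DC: 24+9+26+9+10 = 78
DC - W6 - V9 - E9 - K7 - DC: 10+16+21+26+29 = 102
DC - W6 - V9 - K7 - E9 - DC: 10+16+9+26+3 = 64
DC - W6 - E9 - V9 - K7 - DC: 10+9+21+9+29 = 78
DC - W6 - K7 - V9 - E9 - DC: 10+19+9+21+3 = 62
DC - E9 - V9 - W6 - K7 - DC: 3+21+16+19+29 = 88
DC - E9 - W6 - V9 - K7 - DC: 3+9+16+9+29 = 66
The minimum is 62.
One optimal route: DC → W6 → K7 → V9 → E9 → DC (or its reverse).

Shortest round trip = 62 km.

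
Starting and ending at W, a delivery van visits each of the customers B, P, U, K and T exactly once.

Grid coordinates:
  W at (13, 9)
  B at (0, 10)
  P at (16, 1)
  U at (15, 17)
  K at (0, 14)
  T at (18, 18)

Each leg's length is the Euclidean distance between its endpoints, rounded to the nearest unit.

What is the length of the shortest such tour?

W → B → P → U → K → T → W: 13+18+16+15+18+10 = 90
W → B → P → U → T → K → W: 13+18+16+3+18+14 = 82
W → B → P → K → U → T → W: 13+18+21+15+3+10 = 80
W → B → P → K → T → U → W: 13+18+21+18+3+8 = 81
W → B → P → T → U → K → W: 13+18+17+3+15+14 = 80
W → B → P → T → K → U → W: 13+18+17+18+15+8 = 89
W → B → U → P → K → T → W: 13+17+16+21+18+10 = 95
W → B → U → P → T → K → W: 13+17+16+17+18+14 = 95
W → B → U → K → P → T → W: 13+17+15+21+17+10 = 93
W → B → U → K → T → P → W: 13+17+15+18+17+9 = 89
W → B → U → T → P → K → W: 13+17+3+17+21+14 = 85
W → B → U → T → K → P → W: 13+17+3+18+21+9 = 81
W → B → K → P → U → T → W: 13+4+21+16+3+10 = 67
W → B → K → P → T → U → W: 13+4+21+17+3+8 = 66
… (46 more)
W → P → B → K → U → T → W: 9+18+4+15+3+10 = 59  ← best
The minimum is 59.
One optimal route: W → P → B → K → U → T → W (or its reverse).

Shortest round trip = 59.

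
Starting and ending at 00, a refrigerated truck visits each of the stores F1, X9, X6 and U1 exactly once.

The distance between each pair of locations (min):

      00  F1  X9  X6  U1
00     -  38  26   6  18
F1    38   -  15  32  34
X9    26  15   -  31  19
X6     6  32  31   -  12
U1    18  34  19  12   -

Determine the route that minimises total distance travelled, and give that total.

There are 12 distinct closed tours to check (reversals are equivalent).
00→F1→X9→X6→U1→00: 38+15+31+12+18 = 114
00→F1→X9→U1→X6→00: 38+15+19+12+6 = 90
00→F1→X6→X9→U1→00: 38+32+31+19+18 = 138
00→F1→X6→U1→X9→00: 38+32+12+19+26 = 127
00→F1→U1→X9→X6→00: 38+34+19+31+6 = 128
00→F1→U1→X6→X9→00: 38+34+12+31+26 = 141
00→X9→F1→X6→U1→00: 26+15+32+12+18 = 103
00→X9→F1→U1→X6→00: 26+15+34+12+6 = 93
00→X9→X6→F1→U1→00: 26+31+32+34+18 = 141
00→X9→U1→F1→X6→00: 26+19+34+32+6 = 117
00→X6→F1→X9→U1→00: 6+32+15+19+18 = 90
00→X6→X9→F1→U1→00: 6+31+15+34+18 = 104
The minimum is 90.
One optimal route: 00 → F1 → X9 → U1 → X6 → 00 (or its reverse).

Minimum total distance: 90 min.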